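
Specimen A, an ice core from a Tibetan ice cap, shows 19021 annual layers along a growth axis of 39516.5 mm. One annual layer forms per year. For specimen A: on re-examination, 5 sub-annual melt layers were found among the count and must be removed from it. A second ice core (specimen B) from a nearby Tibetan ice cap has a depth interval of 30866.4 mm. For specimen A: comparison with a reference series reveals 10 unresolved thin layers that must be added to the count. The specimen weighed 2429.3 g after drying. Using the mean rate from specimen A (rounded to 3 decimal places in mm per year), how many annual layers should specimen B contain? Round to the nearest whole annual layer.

Specimen A: adjusted count: 19021 − 5 + 10 = 19026 annual layers.
A: Mean rate = 39516.5 mm / 19026 years ≈ 2.077 mm/year.
For B, 30866.4 / 2.077 = 14861.05 years ≈ 14861 annual layers.

14861 annual layers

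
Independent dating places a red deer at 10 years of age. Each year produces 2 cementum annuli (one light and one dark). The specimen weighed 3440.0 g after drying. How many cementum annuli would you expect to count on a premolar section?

With 2 cementum annuli per year, 10 years would produce 10 × 2 = 20 cementum annuli.
So 20 cementum annuli should be present.

20 cementum annuli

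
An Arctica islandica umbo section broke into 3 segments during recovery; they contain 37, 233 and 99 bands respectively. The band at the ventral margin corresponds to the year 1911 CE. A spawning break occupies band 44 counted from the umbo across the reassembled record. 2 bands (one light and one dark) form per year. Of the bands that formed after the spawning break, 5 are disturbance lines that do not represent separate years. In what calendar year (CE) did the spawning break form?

1751 CE

Total bands = 37 + 233 + 99 = 369.
369 − 44 = 325 bands lie beyond the spawning break toward the ventral margin.
Excluding 5 false bands: 325 − 5 = 320.
320 bands at 2 per year is 320 / 2 = 160 years.
1911 − 160 = 1751 CE.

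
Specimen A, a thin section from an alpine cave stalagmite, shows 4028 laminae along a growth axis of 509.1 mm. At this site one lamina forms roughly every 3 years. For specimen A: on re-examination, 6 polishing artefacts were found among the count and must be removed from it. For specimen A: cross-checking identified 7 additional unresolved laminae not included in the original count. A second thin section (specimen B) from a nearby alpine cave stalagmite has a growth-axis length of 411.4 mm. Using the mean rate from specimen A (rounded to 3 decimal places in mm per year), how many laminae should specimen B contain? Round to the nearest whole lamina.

3265 laminae

Specimen A: after corrections the count is 4028 − 6 + 7 = 4029 laminae.
Specimen A: multiplying by 3 years per lamina: 4029 × 3 = 12087 years.
A: Extension rate ≈ 509.1 / 12087 = 0.042 mm/yr.
B spans 411.4 / 0.042 = 9795.24 years; at 3 years per lamina that is 9795.24 / 3 ≈ 3265 laminae.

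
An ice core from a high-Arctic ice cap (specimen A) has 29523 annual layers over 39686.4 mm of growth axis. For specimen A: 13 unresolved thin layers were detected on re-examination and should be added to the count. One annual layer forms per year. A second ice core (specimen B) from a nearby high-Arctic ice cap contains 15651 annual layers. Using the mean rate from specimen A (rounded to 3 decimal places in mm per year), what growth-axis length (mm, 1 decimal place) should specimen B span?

Specimen A: adjusted count: 29523 + 13 = 29536 annual layers.
A: Extension rate ≈ 39686.4 / 29536 = 1.344 mm/year.
B's length ≈ 1.344 × 15651 = 21034.9 mm.

21034.9 mm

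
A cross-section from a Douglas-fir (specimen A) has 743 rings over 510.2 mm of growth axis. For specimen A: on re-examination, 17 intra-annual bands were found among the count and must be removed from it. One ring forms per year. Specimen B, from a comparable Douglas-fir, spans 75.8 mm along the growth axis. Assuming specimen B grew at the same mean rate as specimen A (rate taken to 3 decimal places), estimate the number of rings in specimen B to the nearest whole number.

Specimen A: after corrections the count is 743 − 17 = 726 rings.
A: Mean rate = 510.2 mm / 726 years ≈ 0.703 mm/year.
Specimen B: 75.8 mm / 0.703 mm per year = 107.82 years ≈ 108 rings.

108 rings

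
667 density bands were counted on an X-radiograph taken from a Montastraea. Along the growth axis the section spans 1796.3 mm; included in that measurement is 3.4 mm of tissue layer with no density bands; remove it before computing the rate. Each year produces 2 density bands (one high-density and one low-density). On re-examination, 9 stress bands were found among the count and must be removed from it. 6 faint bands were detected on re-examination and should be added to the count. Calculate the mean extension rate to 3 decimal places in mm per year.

5.400 mm per year

Adjusted count: 667 − 9 + 6 = 664 density bands.
With 2 density bands per year, 664 / 2 = 332 years.
Net length = 1796.3 − 3.4 = 1792.9 mm.
1792.9 mm over 332 years gives 1792.9 / 332 ≈ 5.400 mm per year.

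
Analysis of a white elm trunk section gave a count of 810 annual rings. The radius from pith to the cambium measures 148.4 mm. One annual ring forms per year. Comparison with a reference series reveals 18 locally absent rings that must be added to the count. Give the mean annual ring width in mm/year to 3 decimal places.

0.179 mm/year

Correcting the raw count gives 810 + 18 = 828 true annual rings.
Mean rate = 148.4 mm / 828 years ≈ 0.179 mm/year.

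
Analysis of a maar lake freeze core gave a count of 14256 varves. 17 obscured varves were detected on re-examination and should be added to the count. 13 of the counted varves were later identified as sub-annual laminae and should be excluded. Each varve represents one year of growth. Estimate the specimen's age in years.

After corrections the count is 14256 − 13 + 17 = 14260 varves.
With a one-to-one varve periodicity this is 14260 years.

14260 years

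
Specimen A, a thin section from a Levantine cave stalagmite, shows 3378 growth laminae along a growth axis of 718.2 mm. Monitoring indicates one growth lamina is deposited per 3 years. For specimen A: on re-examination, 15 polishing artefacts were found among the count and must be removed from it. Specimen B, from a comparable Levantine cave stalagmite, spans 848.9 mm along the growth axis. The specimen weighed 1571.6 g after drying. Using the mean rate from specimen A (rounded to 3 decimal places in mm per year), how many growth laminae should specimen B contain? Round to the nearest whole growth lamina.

Specimen A: after corrections the count is 3378 − 15 = 3363 growth laminae.
Specimen A: at 3 years per growth lamina, 3363 × 3 = 10089 years.
A: Extension rate ≈ 718.2 / 10089 = 0.071 mm/yr.
For B, 848.9 / 0.071 = 11956.34 years; at 3 years per growth lamina that is 11956.34 / 3 ≈ 3985 growth laminae.

3985 growth laminae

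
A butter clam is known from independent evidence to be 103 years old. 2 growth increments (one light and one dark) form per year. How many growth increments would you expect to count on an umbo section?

103 years at 2 growth increments per year gives 103 × 2 = 206 growth increments.
So 206 growth increments should be present.

206 growth increments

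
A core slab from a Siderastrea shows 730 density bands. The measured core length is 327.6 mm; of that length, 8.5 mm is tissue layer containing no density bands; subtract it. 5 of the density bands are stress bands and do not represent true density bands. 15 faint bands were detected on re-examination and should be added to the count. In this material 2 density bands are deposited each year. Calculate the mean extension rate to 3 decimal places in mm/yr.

0.862 mm/yr

After corrections the count is 730 − 5 + 15 = 740 density bands.
Dividing by 2 density bands per year: 740 / 2 = 370 years.
Net length = 327.6 − 8.5 = 319.1 mm.
Extension rate ≈ 319.1 / 370 = 0.862 mm/yr.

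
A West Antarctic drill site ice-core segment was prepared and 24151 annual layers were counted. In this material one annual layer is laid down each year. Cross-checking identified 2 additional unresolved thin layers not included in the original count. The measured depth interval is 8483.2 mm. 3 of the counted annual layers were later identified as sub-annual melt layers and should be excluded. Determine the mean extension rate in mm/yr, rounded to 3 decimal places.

After corrections the count is 24151 − 3 + 2 = 24150 annual layers.
Mean rate = 8483.2 mm / 24150 years ≈ 0.351 mm/yr.

0.351 mm/yr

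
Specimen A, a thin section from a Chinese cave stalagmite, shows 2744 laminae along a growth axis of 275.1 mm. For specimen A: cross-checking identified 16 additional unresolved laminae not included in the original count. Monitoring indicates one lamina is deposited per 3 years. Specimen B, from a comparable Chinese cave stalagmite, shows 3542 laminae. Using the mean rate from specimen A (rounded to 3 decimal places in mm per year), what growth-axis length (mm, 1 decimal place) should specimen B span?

350.7 mm

Specimen A: after corrections the count is 2744 + 16 = 2760 laminae.
Specimen A: multiplying by 3 years per lamina: 2760 × 3 = 8280 years.
A: 275.1 mm over 8280 years gives 275.1 / 8280 ≈ 0.033 mm/year.
Specimen B: 3542 laminae at 3 years each span 3542 × 3 = 10626 years. Length of B = 0.033 × 10626 = 350.7 mm.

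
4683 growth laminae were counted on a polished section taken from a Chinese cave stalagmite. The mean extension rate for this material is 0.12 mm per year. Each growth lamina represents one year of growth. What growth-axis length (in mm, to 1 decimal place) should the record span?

562.0 mm

4683 years of growth are recorded.
4683 years at 0.12 mm/year gives 0.12 × 4683 = 562.0 mm.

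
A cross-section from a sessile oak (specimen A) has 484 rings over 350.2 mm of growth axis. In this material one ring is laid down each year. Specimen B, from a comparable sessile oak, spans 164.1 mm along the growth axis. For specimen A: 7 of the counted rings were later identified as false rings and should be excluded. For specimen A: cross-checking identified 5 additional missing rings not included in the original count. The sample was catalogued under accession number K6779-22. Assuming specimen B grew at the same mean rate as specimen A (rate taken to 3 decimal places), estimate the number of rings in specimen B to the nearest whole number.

Specimen A: true ring count = 484 − 7 + 5 = 482.
A: 350.2 mm over 482 years gives 350.2 / 482 ≈ 0.727 mm/year.
B spans 164.1 / 0.727 = 225.72 years ≈ 226 rings.

226 rings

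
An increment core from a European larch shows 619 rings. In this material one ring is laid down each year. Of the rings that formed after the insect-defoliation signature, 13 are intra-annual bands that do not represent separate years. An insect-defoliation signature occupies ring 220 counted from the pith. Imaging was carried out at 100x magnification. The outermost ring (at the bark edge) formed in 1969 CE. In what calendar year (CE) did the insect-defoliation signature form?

1583 CE

The insect-defoliation signature sits at ring 220 from the pith, so 619 − 220 = 399 rings formed after it.
399 − 13 false = 386 true rings after the insect-defoliation signature.
1969 − 386 = 1583 CE.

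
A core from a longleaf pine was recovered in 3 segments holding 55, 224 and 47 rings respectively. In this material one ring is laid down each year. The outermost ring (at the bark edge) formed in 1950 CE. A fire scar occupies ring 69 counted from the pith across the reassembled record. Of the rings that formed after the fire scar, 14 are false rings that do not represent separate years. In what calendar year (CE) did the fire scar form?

1707 CE

Total rings = 55 + 224 + 47 = 326.
The fire scar sits at ring 69 from the pith, so 326 − 69 = 257 rings formed after it.
Removing the 14 false rings leaves 257 − 14 = 243 true rings beyond the fire scar.
Counting back 243 years from 1950 CE places the fire scar in 1950 − 243 = 1707 CE.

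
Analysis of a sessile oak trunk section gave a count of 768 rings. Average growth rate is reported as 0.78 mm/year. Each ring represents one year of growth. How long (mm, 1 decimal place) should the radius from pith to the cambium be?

599.0 mm

The record spans 768 years at 0.78 mm per year.
Predicted length = 0.78 mm/year × 768 years = 599.0 mm.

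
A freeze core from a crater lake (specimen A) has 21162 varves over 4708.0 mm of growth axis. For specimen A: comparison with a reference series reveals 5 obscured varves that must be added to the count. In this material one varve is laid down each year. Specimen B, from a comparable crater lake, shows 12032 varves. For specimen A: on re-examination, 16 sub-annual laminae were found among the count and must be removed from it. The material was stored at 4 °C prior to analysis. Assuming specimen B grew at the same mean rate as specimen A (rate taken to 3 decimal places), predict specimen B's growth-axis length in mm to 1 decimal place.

Specimen A: after corrections the count is 21162 − 16 + 5 = 21151 varves.
A: 4708.0 mm over 21151 years gives 4708.0 / 21151 ≈ 0.223 mm/yr.
B's length ≈ 0.223 × 12032 = 2683.1 mm.

2683.1 mm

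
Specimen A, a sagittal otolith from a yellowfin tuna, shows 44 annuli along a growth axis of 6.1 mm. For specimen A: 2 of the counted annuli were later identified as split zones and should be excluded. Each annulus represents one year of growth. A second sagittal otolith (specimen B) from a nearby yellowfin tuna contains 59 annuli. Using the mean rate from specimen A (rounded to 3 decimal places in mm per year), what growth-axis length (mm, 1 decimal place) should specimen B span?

8.6 mm

Specimen A: correcting the raw count gives 44 − 2 = 42 true annuli.
A: Extension rate ≈ 6.1 / 42 = 0.145 mm per year.
B's length ≈ 0.145 × 59 = 8.6 mm.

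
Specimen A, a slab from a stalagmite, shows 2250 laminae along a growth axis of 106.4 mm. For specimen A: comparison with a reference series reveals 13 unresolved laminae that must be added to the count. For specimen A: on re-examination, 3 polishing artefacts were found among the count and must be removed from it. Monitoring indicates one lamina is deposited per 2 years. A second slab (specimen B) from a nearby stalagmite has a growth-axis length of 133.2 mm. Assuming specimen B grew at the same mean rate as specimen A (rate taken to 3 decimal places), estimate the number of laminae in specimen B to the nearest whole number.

2775 laminae

Specimen A: after corrections the count is 2250 − 3 + 13 = 2260 laminae.
Specimen A: 2260 laminae at 2 years each span 2260 × 2 = 4520 years.
A: Extension rate ≈ 106.4 / 4520 = 0.024 mm/yr.
Specimen B: 133.2 mm / 0.024 mm per year = 5550.00 years; at 2 years per lamina that is 5550.00 / 2 ≈ 2775 laminae.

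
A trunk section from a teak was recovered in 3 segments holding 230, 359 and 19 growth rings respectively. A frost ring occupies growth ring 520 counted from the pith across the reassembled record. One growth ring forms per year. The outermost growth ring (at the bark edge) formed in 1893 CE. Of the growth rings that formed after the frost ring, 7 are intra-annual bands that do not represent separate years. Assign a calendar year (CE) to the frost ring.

1812 CE

Total growth rings = 230 + 359 + 19 = 608.
The frost ring sits at growth ring 520 from the pith, so 608 − 520 = 88 growth rings formed after it.
Removing the 7 false growth rings leaves 88 − 7 = 81 true growth rings beyond the frost ring.
The growth ring at the bark edge is 1893 CE, so the frost ring dates to 1893 − 81 = 1812 CE.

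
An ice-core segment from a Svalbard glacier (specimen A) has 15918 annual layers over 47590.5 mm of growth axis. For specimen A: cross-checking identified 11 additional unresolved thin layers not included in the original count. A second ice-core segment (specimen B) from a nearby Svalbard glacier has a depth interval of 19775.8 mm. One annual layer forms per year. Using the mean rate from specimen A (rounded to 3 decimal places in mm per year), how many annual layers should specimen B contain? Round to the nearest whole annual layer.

Specimen A: adjusted count: 15918 + 11 = 15929 annual layers.
A: 47590.5 mm over 15929 years gives 47590.5 / 15929 ≈ 2.988 mm per year.
For B, 19775.8 / 2.988 = 6618.41 years ≈ 6618 annual layers.

6618 annual layers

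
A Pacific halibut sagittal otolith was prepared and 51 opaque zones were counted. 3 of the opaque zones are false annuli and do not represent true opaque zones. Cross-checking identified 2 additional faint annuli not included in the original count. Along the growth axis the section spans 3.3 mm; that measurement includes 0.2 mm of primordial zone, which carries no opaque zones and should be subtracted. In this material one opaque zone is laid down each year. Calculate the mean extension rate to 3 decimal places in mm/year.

True opaque zone count = 51 − 3 + 2 = 50.
Removing the 0.2 mm offcut leaves 3.3 − 0.2 = 3.1 mm.
Extension rate ≈ 3.1 / 50 = 0.062 mm/year.

0.062 mm/year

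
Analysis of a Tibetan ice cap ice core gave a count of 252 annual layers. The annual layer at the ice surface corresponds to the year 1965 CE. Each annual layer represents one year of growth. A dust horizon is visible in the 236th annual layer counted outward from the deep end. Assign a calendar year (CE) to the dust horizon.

Between annual layer 236 and the ice surface there are 252 − 236 = 16 annual layers.
Counting back 16 years from 1965 CE places the dust horizon in 1965 − 16 = 1949 CE.

1949 CE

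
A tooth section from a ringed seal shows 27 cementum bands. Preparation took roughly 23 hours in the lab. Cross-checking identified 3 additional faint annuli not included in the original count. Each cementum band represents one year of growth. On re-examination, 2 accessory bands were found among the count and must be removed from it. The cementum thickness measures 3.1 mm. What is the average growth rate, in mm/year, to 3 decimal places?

0.111 mm/year

True cementum band count = 27 − 2 + 3 = 28.
Mean rate = 3.1 mm / 28 years ≈ 0.111 mm/year.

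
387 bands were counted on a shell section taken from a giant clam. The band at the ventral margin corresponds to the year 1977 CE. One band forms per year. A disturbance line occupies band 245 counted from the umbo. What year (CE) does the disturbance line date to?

1835 CE

The disturbance line sits at band 245 from the umbo, so 387 − 245 = 142 bands formed after it.
Counting back 142 years from 1977 CE places the disturbance line in 1977 − 142 = 1835 CE.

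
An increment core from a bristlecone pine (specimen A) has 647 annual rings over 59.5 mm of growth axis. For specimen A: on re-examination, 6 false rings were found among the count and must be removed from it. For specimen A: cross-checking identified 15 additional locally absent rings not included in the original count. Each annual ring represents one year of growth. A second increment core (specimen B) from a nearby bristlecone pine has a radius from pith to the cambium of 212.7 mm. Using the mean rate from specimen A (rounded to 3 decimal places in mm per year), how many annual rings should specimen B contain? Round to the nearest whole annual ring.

Specimen A: adjusted count: 647 − 6 + 15 = 656 annual rings.
A: 59.5 mm over 656 years gives 59.5 / 656 ≈ 0.091 mm/yr.
For B, 212.7 / 0.091 = 2337.36 years ≈ 2337 annual rings.

2337 annual rings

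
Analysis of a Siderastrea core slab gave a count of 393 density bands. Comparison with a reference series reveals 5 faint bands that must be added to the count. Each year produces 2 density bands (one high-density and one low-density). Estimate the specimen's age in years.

After corrections the count is 393 + 5 = 398 density bands.
Dividing by 2 density bands per year: 398 / 2 = 199 years.

199 years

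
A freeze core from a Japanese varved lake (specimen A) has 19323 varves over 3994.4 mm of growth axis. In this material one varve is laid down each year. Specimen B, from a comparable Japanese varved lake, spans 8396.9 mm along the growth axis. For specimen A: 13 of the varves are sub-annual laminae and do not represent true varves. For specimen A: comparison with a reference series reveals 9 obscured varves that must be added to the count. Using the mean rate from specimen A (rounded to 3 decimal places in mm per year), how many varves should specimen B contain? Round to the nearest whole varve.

40565 varves

Specimen A: true varve count = 19323 − 13 + 9 = 19319.
A: 3994.4 mm over 19319 years gives 3994.4 / 19319 ≈ 0.207 mm/yr.
Specimen B: 8396.9 mm / 0.207 mm per year = 40564.73 years ≈ 40565 varves.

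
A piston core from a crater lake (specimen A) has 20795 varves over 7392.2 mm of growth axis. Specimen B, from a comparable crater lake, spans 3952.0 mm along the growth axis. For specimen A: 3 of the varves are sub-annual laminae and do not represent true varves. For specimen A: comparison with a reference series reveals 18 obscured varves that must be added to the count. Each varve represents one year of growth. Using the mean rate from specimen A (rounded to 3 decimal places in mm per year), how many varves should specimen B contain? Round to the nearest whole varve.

Specimen A: adjusted count: 20795 − 3 + 18 = 20810 varves.
A: Extension rate ≈ 7392.2 / 20810 = 0.355 mm per year.
Specimen B: 3952.0 mm / 0.355 mm per year = 11132.39 years ≈ 11132 varves.

11132 varves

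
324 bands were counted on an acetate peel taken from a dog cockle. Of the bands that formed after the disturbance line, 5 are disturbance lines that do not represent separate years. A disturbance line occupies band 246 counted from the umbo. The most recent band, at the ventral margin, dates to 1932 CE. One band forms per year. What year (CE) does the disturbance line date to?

1859 CE

Between band 246 and the ventral margin there are 324 − 246 = 78 bands.
78 − 5 false = 73 true bands after the disturbance line.
Counting back 73 years from 1932 CE places the disturbance line in 1932 − 73 = 1859 CE.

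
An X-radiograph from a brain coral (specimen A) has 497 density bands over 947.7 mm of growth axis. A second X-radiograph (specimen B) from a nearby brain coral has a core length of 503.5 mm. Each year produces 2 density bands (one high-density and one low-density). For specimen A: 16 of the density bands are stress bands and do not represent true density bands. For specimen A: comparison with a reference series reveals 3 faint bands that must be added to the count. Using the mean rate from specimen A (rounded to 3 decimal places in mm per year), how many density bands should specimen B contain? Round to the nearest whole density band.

Specimen A: correcting the raw count gives 497 − 16 + 3 = 484 true density bands.
Specimen A: with 2 density bands per year, 484 / 2 = 242 years.
A: Mean rate = 947.7 mm / 242 years ≈ 3.916 mm/yr.
Specimen B: 503.5 mm / 3.916 mm per year = 128.58 years; at 2 density bands per year that is 128.58 × 2 ≈ 257 density bands.

257 density bands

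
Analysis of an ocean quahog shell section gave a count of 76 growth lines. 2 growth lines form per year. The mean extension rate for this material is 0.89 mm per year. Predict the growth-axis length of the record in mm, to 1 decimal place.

76 growth lines at 2 per year is 76 / 2 = 38 years.
Predicted length = 0.89 mm/year × 38 years = 33.8 mm.

33.8 mm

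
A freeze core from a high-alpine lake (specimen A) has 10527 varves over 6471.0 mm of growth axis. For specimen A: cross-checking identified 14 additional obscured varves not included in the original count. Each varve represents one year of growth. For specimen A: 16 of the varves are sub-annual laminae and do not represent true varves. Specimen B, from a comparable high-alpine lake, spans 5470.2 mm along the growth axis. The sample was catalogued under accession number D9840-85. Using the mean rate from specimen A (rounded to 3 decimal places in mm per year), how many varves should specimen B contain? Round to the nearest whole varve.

Specimen A: correcting the raw count gives 10527 − 16 + 14 = 10525 true varves.
A: Mean rate = 6471.0 mm / 10525 years ≈ 0.615 mm per year.
Specimen B: 5470.2 mm / 0.615 mm per year = 8894.63 years ≈ 8895 varves.

8895 varves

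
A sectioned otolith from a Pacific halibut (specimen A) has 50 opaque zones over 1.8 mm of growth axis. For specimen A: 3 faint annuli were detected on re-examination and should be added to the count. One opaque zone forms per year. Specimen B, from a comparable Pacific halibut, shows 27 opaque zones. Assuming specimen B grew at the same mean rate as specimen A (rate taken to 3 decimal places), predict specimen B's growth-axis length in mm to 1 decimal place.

0.9 mm

Specimen A: true opaque zone count = 50 + 3 = 53.
A: Mean rate = 1.8 mm / 53 years ≈ 0.034 mm/yr.
For B, 0.034 mm/year × 27 years = 0.9 mm.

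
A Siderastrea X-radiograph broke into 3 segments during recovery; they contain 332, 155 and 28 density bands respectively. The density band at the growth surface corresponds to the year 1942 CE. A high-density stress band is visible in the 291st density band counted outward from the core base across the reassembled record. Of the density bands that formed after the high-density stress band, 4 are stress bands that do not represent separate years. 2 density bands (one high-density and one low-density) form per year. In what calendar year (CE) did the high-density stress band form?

Total density bands = 332 + 155 + 28 = 515.
Between density band 291 and the growth surface there are 515 − 291 = 224 density bands.
Excluding 4 false density bands: 224 − 4 = 220.
220 density bands at 2 per year is 220 / 2 = 110 years.
1942 − 110 = 1832 CE.

1832 CE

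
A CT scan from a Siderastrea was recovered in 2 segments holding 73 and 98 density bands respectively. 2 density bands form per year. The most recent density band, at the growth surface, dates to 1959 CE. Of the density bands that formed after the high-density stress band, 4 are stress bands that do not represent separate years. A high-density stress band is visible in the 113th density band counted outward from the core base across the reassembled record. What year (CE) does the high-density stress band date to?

1932 CE

Total density bands = 73 + 98 = 171.
The high-density stress band sits at density band 113 from the core base, so 171 − 113 = 58 density bands formed after it.
Removing the 4 false density bands leaves 58 − 4 = 54 true density bands beyond the high-density stress band.
Dividing by 2 density bands per year: 54 / 2 = 27 years.
1959 − 27 = 1932 CE.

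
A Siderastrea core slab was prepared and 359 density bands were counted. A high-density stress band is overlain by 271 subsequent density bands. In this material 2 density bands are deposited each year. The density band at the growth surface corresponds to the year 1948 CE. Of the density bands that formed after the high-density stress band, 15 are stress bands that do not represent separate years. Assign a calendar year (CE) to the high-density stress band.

271 density bands formed after the high-density stress band.
Removing the 15 false density bands leaves 271 − 15 = 256 true density bands beyond the high-density stress band.
256 density bands at 2 per year is 256 / 2 = 128 years.
1948 − 128 = 1820 CE.

1820 CE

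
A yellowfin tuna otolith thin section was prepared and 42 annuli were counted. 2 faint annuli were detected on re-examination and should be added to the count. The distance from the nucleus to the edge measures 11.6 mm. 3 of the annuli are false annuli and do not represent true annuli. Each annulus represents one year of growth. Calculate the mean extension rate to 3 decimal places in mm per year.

0.283 mm per year

Correcting the raw count gives 42 − 3 + 2 = 41 true annuli.
Extension rate ≈ 11.6 / 41 = 0.283 mm per year.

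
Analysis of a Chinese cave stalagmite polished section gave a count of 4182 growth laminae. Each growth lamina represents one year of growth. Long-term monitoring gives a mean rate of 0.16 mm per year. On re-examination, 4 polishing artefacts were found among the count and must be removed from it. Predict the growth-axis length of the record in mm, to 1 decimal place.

668.5 mm

Correcting the raw count gives 4182 − 4 = 4178 true growth laminae.
Predicted length = 0.16 mm/year × 4178 years = 668.5 mm.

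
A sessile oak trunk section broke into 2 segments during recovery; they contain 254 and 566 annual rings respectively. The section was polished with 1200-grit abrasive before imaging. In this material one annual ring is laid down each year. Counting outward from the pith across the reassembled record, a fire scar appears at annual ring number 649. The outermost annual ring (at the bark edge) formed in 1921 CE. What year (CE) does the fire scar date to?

1750 CE

Total annual rings = 254 + 566 = 820.
The fire scar sits at annual ring 649 from the pith, so 820 − 649 = 171 annual rings formed after it.
Counting back 171 years from 1921 CE places the fire scar in 1921 − 171 = 1750 CE.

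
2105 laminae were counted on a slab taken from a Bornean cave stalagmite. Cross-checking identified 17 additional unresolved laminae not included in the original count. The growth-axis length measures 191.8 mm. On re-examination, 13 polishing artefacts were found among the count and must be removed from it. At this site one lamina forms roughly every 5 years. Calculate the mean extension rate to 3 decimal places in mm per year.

0.018 mm per year

Correcting the raw count gives 2105 − 13 + 17 = 2109 true laminae.
At 5 years per lamina, 2109 × 5 = 10545 years.
Mean rate = 191.8 mm / 10545 years ≈ 0.018 mm per year.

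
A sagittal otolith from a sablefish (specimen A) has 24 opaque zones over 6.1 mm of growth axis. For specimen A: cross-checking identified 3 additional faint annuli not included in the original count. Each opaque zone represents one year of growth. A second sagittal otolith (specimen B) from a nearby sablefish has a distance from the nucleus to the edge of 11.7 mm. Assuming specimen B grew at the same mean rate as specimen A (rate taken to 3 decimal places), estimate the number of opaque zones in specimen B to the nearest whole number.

52 opaque zones

Specimen A: true opaque zone count = 24 + 3 = 27.
A: Extension rate ≈ 6.1 / 27 = 0.226 mm/year.
Specimen B: 11.7 mm / 0.226 mm per year = 51.77 years ≈ 52 opaque zones.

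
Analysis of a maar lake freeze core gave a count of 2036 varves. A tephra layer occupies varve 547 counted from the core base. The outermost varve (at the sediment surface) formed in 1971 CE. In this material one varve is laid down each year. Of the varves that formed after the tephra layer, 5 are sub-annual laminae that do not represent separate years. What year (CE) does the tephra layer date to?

Between varve 547 and the sediment surface there are 2036 − 547 = 1489 varves.
Removing the 5 false varves leaves 1489 − 5 = 1484 true varves beyond the tephra layer.
The varve at the sediment surface is 1971 CE, so the tephra layer dates to 1971 − 1484 = 487 CE.

487 CE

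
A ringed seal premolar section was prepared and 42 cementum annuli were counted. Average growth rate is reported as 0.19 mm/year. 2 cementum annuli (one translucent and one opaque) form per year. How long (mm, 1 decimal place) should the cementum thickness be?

With 2 cementum annuli per year, 42 / 2 = 21 years.
Predicted length = 0.19 mm/year × 21 years = 4.0 mm.

4.0 mm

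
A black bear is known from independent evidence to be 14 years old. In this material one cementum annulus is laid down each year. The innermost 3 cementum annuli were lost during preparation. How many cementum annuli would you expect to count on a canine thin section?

At one cementum annulus per year, 14 years correspond to 14 cementum annuli.
Less the 3 uncaptured cementum annuli: 14 − 3 = 11.

11 cementum annuli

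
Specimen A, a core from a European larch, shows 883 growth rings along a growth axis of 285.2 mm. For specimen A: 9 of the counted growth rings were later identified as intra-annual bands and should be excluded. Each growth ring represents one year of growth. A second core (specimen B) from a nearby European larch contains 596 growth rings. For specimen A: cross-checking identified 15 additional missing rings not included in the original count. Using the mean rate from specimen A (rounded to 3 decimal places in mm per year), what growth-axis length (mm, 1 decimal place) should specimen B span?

Specimen A: adjusted count: 883 − 9 + 15 = 889 growth rings.
A: Extension rate ≈ 285.2 / 889 = 0.321 mm per year.
Length of B = 0.321 × 596 = 191.3 mm.

191.3 mm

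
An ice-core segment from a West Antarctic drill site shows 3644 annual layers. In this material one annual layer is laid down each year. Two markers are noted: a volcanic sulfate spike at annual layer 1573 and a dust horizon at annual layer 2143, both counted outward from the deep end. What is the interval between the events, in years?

2143 − 1573 = 570 annual layers lie between the two events.
At one annual layer per year, 570 years elapsed between them.

570 years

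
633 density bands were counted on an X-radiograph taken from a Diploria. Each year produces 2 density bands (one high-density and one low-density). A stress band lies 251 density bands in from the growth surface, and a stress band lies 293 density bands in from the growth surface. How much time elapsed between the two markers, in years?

293 − 251 = 42 density bands lie between the two events.
With 2 density bands per year, 42 / 2 = 21 years.

21 years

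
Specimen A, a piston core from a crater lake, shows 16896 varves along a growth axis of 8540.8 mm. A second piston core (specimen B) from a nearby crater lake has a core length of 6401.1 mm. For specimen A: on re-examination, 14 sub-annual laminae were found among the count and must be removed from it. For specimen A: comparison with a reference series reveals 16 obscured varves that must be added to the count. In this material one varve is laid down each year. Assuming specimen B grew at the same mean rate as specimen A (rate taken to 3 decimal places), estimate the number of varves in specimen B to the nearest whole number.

12675 varves

Specimen A: after corrections the count is 16896 − 14 + 16 = 16898 varves.
A: 8540.8 mm over 16898 years gives 8540.8 / 16898 ≈ 0.505 mm per year.
Specimen B: 6401.1 mm / 0.505 mm per year = 12675.45 years ≈ 12675 varves.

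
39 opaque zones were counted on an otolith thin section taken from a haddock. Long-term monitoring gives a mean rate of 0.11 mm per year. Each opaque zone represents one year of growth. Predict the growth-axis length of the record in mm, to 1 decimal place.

The record spans 39 years at 0.11 mm per year.
39 years at 0.11 mm/year gives 0.11 × 39 = 4.3 mm.

4.3 mm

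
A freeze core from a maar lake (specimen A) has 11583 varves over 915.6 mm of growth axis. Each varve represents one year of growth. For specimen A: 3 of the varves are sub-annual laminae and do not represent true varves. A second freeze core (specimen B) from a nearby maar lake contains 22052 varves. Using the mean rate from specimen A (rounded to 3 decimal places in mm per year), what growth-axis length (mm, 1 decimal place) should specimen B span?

1742.1 mm

Specimen A: correcting the raw count gives 11583 − 3 = 11580 true varves.
A: 915.6 mm over 11580 years gives 915.6 / 11580 ≈ 0.079 mm/year.
For B, 0.079 mm/year × 22052 years = 1742.1 mm.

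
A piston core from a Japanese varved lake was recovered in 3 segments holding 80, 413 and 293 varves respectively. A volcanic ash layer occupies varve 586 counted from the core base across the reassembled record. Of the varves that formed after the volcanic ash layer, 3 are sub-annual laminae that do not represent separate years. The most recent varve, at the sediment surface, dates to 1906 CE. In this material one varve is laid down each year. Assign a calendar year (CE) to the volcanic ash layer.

1709 CE

Total varves = 80 + 413 + 293 = 786.
Between varve 586 and the sediment surface there are 786 − 586 = 200 varves.
200 − 3 false = 197 true varves after the volcanic ash layer.
1906 − 197 = 1709 CE.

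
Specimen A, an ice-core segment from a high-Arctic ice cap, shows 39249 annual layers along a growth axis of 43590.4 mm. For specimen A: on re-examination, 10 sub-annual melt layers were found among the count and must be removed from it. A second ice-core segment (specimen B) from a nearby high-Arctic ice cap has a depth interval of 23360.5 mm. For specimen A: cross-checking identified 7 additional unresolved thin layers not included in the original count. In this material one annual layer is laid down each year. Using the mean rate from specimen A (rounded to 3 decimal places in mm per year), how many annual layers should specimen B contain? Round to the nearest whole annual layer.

21027 annual layers

Specimen A: adjusted count: 39249 − 10 + 7 = 39246 annual layers.
A: 43590.4 mm over 39246 years gives 43590.4 / 39246 ≈ 1.111 mm per year.
Specimen B: 23360.5 mm / 1.111 mm per year = 21026.55 years ≈ 21027 annual layers.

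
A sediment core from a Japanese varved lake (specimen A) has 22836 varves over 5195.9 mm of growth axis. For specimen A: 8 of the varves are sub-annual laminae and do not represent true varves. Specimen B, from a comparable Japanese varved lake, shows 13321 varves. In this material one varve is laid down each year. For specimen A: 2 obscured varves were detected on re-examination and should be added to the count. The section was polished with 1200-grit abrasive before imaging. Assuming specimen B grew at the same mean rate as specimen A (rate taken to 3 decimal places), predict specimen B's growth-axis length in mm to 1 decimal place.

Specimen A: after corrections the count is 22836 − 8 + 2 = 22830 varves.
A: Extension rate ≈ 5195.9 / 22830 = 0.228 mm/yr.
For B, 0.228 mm/year × 13321 years = 3037.2 mm.

3037.2 mm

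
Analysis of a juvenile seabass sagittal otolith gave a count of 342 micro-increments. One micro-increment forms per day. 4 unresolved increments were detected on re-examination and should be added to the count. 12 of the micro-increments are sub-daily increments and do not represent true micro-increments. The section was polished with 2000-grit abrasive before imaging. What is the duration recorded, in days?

334 days

After corrections the count is 342 − 12 + 4 = 334 micro-increments.
With a one-to-one micro-increment periodicity this is 334 days.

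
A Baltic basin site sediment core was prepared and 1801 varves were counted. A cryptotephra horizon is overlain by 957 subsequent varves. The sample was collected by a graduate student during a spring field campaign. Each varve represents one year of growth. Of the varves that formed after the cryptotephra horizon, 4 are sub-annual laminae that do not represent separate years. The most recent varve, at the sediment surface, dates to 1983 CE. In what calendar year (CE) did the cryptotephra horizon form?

957 varves post-date the cryptotephra horizon.
Removing the 4 false varves leaves 957 − 4 = 953 true varves beyond the cryptotephra horizon.
The varve at the sediment surface is 1983 CE, so the cryptotephra horizon dates to 1983 − 953 = 1030 CE.

1030 CE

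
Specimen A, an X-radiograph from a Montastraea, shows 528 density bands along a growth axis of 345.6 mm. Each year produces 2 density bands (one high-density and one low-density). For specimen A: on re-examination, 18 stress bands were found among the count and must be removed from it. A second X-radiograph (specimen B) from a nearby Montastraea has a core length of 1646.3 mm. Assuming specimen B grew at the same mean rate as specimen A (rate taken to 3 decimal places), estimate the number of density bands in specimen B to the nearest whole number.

Specimen A: correcting the raw count gives 528 − 18 = 510 true density bands.
Specimen A: dividing by 2 density bands per year: 510 / 2 = 255 years.
A: Extension rate ≈ 345.6 / 255 = 1.355 mm/yr.
For B, 1646.3 / 1.355 = 1214.98 years; at 2 density bands per year that is 1214.98 × 2 ≈ 2430 density bands.

2430 density bands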